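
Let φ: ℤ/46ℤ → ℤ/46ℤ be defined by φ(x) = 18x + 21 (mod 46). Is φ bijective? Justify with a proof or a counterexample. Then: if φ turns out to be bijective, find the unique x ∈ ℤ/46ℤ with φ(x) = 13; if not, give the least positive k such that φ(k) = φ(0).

23

We have gcd(18, 46) = 2 > 1. Taking a = 0 and b = 23: φ(0) = 21 and φ(23) = 18·23 + 21 = 435 ≡ 21 (mod 46).
So φ(0) = φ(23) while 0 ≠ 23, hence φ is not injective, hence not bijective.
Since φ is not bijective, we find the least positive k with φ(k) = φ(0): this means 18k ≡ 0 (mod 46), i.e. 46 ∣ 18k. Since gcd(18, 46) = 2, dividing through by 2 this holds exactly when 23 ∣ 9k, and as gcd(9, 23) = 1, exactly when 23 ∣ k.
The smallest positive such k is 23.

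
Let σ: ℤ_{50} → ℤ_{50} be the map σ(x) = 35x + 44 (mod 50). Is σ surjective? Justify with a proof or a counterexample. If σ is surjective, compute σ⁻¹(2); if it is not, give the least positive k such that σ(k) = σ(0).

10

Recall that surjectivity means every element of the codomain has a preimage under σ.
Since gcd(35, 50) = 5, we have 35x ≡ 0 (mod 5) for all x, so σ(x) ≡ 4 (mod 5).
But 0 ≢ 4 (mod 5), so 0 ∈ ℤ_{50} has no preimage. Hence σ is not surjective.
Since σ is not surjective, we find the least positive k with σ(k) = σ(0): this means 35k ≡ 0 (mod 50), i.e. 50 ∣ 35k. Since gcd(35, 50) = 5, dividing through by 5 this holds exactly when 10 ∣ 7k, and as gcd(7, 10) = 1, exactly when 10 ∣ k.
The smallest positive such k is 10.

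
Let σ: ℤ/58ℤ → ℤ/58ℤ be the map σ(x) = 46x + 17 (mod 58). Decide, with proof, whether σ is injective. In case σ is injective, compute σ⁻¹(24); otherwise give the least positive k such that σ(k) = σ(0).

We have gcd(46, 58) = 2 > 1. Taking x_1 = 0 and x_2 = 29: σ(0) = 17 and σ(29) = 46·29 + 17 = 1351 ≡ 17 (mod 58).
So σ(0) = σ(29) while 0 ≠ 29, therefore σ is not injective.
Since σ is not injective, we find the least positive k with σ(k) = σ(0): this means 46k ≡ 0 (mod 58), i.e. 58 ∣ 46k. Since gcd(46, 58) = 2, dividing through by 2 this holds exactly when 29 ∣ 23k, and as gcd(23, 29) = 1, exactly when 29 ∣ k.
The smallest positive such k is 29.

29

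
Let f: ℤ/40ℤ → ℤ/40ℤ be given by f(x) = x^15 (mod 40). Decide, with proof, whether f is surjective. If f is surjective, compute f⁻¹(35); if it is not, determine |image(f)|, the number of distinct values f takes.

f(0) = 0^15 = 0.
f(10): Repeated squaring mod 40: 10^1 ≡ 10, 10^2 ≡ 10² = 100 ≡ 20, 10^4 ≡ 20² = 400 ≡ 0, 10^8 ≡ 0² = 0. Since 15 = 8 + 4 + 2 + 1, 10^15 ≡ 0·0·20·10: 0·0 = 0, then 0·20 = 0, then 0·10 = 0. So 10^15 ≡ 0 (mod 40).
So f(0) = f(10) = 0 while 0 ≠ 10, therefore f is not injective.
A non-injective map from the 40-element set ℤ/40ℤ to itself takes at most 39 distinct values, so it cannot be surjective. Therefore f is not surjective.
Since f is not surjective, we determine |image(f)|. Computing x^15 mod 40 for each x (by repeated squaring, reducing mod 40 at every step), the values f(0), f(1), …, f(39) are: 0, 1, 8, 27, 24, 5, 16, 23, 32, 9, 0, 11, 8, 37, 24, 15, 16, 33, 32, 19, 0, 21, 8, 7, 24, 25, 16, 3, 32, 29, 0, 31, 8, 17, 24, 35, 16, 13, 32, 39.
The distinct values are {0, 1, 3, 5, 7, 8, 9, 11, 13, 15, 16, 17, 19, 21, 23, 24, 25, 27, 29, 31, 32, 33, 35, 37, 39}; there are 25 of them.

25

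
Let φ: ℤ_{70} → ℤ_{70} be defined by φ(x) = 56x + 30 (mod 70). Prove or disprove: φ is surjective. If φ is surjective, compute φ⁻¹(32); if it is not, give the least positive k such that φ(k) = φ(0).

Recall: surjectivity means every element of the codomain has a preimage under φ.
Since gcd(56, 70) = 14, we have 56x ≡ 0 (mod 14) for all x, so φ(x) ≡ 2 (mod 14).
But 0 ≢ 2 (mod 14), so 0 ∈ ℤ_{70} has no preimage. Therefore φ is not surjective.
Since φ is not surjective, we find the least positive k with φ(k) = φ(0): this means 56k ≡ 0 (mod 70), i.e. 70 ∣ 56k. Since gcd(56, 70) = 14, dividing through by 14 this holds exactly when 5 ∣ 4k, and as gcd(4, 5) = 1, exactly when 5 ∣ k.
The smallest positive such k is 5.

5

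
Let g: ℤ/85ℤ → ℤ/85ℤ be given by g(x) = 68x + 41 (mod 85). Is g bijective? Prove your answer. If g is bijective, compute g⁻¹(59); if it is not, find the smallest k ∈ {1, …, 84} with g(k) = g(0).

We have gcd(68, 85) = 17 > 1. Taking a = 0 and b = 5: g(0) = 41 and g(5) = 68·5 + 41 = 381 ≡ 41 (mod 85).
So g(0) = g(5) while 0 ≠ 5, thus g is not injective, hence not bijective.
Since g is not bijective, we find the least positive k with g(k) = g(0): this means 68k ≡ 0 (mod 85), i.e. 85 ∣ 68k. Since gcd(68, 85) = 17, dividing through by 17 this holds exactly when 5 ∣ 4k, and as gcd(4, 5) = 1, exactly when 5 ∣ k.
The smallest positive such k is 5.

5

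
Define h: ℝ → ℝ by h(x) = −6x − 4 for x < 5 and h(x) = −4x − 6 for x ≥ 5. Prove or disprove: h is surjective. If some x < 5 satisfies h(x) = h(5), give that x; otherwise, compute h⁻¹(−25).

Both pieces are strictly decreasing (slopes −6 and −4), so each is injective on its own interval.
The left piece maps (−∞, 5) onto (−34, ∞); the right piece maps [5, ∞) onto (−∞, −26].
The union (−34, ∞) ∪ (−∞, −26] covers ℝ, so h is surjective.
For the follow-up: the images overlap, so an x < 5 with h(x) = h(5) exists. h(5) = −26; solving −6x − 4 = −26 for x < 5 gives x = (−26 + 4)/(−6) = 11/3.

11/3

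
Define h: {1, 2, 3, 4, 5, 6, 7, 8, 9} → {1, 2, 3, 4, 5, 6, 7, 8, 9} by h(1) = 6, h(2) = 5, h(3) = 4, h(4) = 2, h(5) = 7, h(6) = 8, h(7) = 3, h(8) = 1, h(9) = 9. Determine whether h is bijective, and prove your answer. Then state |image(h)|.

9

The values 6, 5, 4, 2, 7, 8, 3, 1, 9 are a permutation of {1, 2, 3, 4, 5, 6, 7, 8, 9}: each element appears exactly once.
So h is injective and surjective, hence bijective.
The image of h is {1, 2, 3, 4, 5, 6, 7, 8, 9}, which has 9 elements.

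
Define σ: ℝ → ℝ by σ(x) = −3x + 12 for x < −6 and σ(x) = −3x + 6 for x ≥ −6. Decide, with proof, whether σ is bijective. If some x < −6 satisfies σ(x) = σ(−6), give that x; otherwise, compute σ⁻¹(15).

Both pieces are strictly decreasing (slopes −3 and −3), so each is injective on its own interval.
The left piece maps (−∞, −6) onto (30, ∞); the right piece maps [−6, ∞) onto (−∞, 24].
The images leave a gap (30 has no preimage), so σ is not surjective, hence not bijective.
Because the two images are disjoint, no x < −6 has σ(x) = σ(−6), so we compute σ⁻¹(15): 15 lies in (−∞, 24], so solve −3x + 6 = 15: x = (15 − 6)/(−3) = −3.

-3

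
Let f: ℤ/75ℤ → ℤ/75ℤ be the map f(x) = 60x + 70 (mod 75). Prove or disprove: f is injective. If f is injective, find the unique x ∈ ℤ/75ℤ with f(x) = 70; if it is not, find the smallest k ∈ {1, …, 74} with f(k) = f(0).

5

We have gcd(60, 75) = 15 > 1. Taking x_1 = 0 and x_2 = 5: f(0) = 70 and f(5) = 60·5 + 70 = 370 ≡ 70 (mod 75).
So f(0) = f(5) while 0 ≠ 5, so f is not injective.
Since f is not injective, we find the least positive k with f(k) = f(0): this means 60k ≡ 0 (mod 75), i.e. 75 ∣ 60k. Since gcd(60, 75) = 15, dividing through by 15 this holds exactly when 5 ∣ 4k, and as gcd(4, 5) = 1, exactly when 5 ∣ k.
The smallest positive such k is 5.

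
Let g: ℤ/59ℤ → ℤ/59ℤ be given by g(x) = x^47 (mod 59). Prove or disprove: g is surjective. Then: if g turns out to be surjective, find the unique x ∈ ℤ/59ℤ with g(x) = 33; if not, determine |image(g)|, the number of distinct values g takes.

40

Since 59 is prime, the nonzero elements of ℤ/59ℤ form a cyclic group of order 58.
As gcd(47, 58) = 1, raising to the 47th power is a bijection on this group: if u^47 ≡ v^47 then (uv^{−1})^47 = 1, and the only element of order dividing gcd(47, 58) = 1 is 1, so u = v.
With g(0) = 0 this makes g injective on all of ℤ/59ℤ, hence bijective (finite equal-size domain and codomain). In particular g is surjective.
Since g is surjective, we find the preimage of 33. The inverse of x ↦ x^47 on (ℤ/59ℤ)^× is x ↦ x^21, because 47·21 = 987 = 17·58 + 1 ≡ 1 (mod 58) and x^{58} = 1 for x ≠ 0 (Fermat). So g⁻¹(33) = 33^21 mod 59.
Repeated squaring mod 59: 33^1 ≡ 33, 33^2 ≡ 33² = 1089 ≡ 27, 33^4 ≡ 27² = 729 ≡ 21, 33^8 ≡ 21² = 441 ≡ 28, 33^16 ≡ 28² = 784 ≡ 17. Since 21 = 16 + 4 + 1, 33^21 ≡ 17·21·33: 17·21 = 357 ≡ 3, then 3·33 = 99 ≡ 40. So 33^21 ≡ 40 (mod 59).
Hence g⁻¹(33) = 40.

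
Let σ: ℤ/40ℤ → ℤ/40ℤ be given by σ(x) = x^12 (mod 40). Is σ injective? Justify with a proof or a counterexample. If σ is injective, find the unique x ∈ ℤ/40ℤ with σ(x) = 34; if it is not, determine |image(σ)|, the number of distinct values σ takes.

4

σ(1) = 1^12 = 1.
σ(3): Repeated squaring mod 40: 3^1 ≡ 3, 3^2 ≡ 3² = 9, 3^4 ≡ 9² = 81 ≡ 1, 3^8 ≡ 1² = 1. Since 12 = 8 + 4, 3^12 ≡ 1·1: 1·1 = 1. So 3^12 ≡ 1 (mod 40).
So σ(1) = σ(3) = 1 while 1 ≠ 3, so σ is not injective.
Since σ is not injective, we determine |image(σ)|. Computing x^12 mod 40 for each x (by repeated squaring, reducing mod 40 at every step), the values σ(0), σ(1), …, σ(39) are: 0, 1, 16, 1, 16, 25, 16, 1, 16, 1, 0, 1, 16, 1, 16, 25, 16, 1, 16, 1, 0, 1, 16, 1, 16, 25, 16, 1, 16, 1, 0, 1, 16, 1, 16, 25, 16, 1, 16, 1.
The distinct values are {0, 1, 16, 25}; there are 4 of them.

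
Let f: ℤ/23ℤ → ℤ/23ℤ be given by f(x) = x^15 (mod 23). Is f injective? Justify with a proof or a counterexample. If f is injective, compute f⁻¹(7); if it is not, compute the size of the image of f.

Since 23 is prime, the nonzero elements of ℤ/23ℤ form a cyclic group of order 22.
As gcd(15, 22) = 1, raising to the 15th power is a bijection on this group: if u^15 ≡ v^15 then (uv^{−1})^15 = 1, and the only element of order dividing gcd(15, 22) = 1 is 1, so u = v.
With f(0) = 0 this makes f injective on all of ℤ/23ℤ, hence bijective (finite equal-size domain and codomain). In particular f is injective.
Since f is injective, we find the preimage of 7. The inverse of x ↦ x^15 on (ℤ/23ℤ)^× is x ↦ x^3, because 15·3 = 45 = 2·22 + 1 ≡ 1 (mod 22) and x^{22} = 1 for x ≠ 0 (Fermat). So f⁻¹(7) = 7^3 mod 23.
Repeated squaring mod 23: 7^1 ≡ 7, 7^2 ≡ 7² = 49 ≡ 3. Since 3 = 2 + 1, 7^3 ≡ 3·7: 3·7 = 21. So 7^3 ≡ 21 (mod 23).
Hence f⁻¹(7) = 21.

21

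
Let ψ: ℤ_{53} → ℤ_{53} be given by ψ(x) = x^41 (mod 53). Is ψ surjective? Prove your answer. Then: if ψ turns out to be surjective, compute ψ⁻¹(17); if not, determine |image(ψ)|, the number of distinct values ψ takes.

6

Since 53 is prime, the nonzero elements of ℤ_{53} form a cyclic group of order 52.
As gcd(41, 52) = 1, raising to the 41st power is a bijection on this group: if a^41 ≡ b^41 then (ab^{−1})^41 = 1, and the only element of order dividing gcd(41, 52) = 1 is 1, so a = b.
With ψ(0) = 0 this makes ψ injective on all of ℤ_{53}, hence bijective (finite equal-size domain and codomain). In particular ψ is surjective.
Since ψ is surjective, we find the preimage of 17. The inverse of x ↦ x^41 on (ℤ_{53})^× is x ↦ x^33, because 41·33 = 1353 = 26·52 + 1 ≡ 1 (mod 52) and x^{52} = 1 for x ≠ 0 (Fermat). So ψ⁻¹(17) = 17^33 mod 53.
Repeated squaring mod 53: 17^1 ≡ 17, 17^2 ≡ 17² = 289 ≡ 24, 17^4 ≡ 24² = 576 ≡ 46, 17^8 ≡ 46² = 2116 ≡ 49, 17^16 ≡ 49² = 2401 ≡ 16, 17^32 ≡ 16² = 256 ≡ 44. Since 33 = 32 + 1, 17^33 ≡ 44·17: 44·17 = 748 ≡ 6. So 17^33 ≡ 6 (mod 53).
Hence ψ⁻¹(17) = 6.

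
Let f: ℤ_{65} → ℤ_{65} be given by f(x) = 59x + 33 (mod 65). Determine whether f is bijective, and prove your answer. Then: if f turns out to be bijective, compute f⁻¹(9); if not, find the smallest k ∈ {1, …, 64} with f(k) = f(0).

Recall that f is injective when f(s) = f(t) forces s = t.
If f(s) = f(t), then 59s ≡ 59t (mod 65). Because gcd(59, 65) = 1, we may cancel 59 to get s ≡ t (mod 65).
We now compute 59⁻¹ mod 65 explicitly. Euclid's algorithm: 65 = 1·59 + 6, 59 = 9·6 + 5, 6 = 1·5 + 1; back-substituting gives 1 = 54·59 − 49·65, so 59⁻¹ ≡ 54 (mod 65).
Then y ↦ 54(y − 33) is a two-sided inverse to f, so every y ∈ ℤ_{65} has a preimage.
Therefore f is bijective.
Since f is bijective, we compute f⁻¹(9): solve 59x + 33 ≡ 9 (mod 65), i.e. 59x ≡ 41 (mod 65).
Multiplying by 59⁻¹ = 54 gives x ≡ 54·41 = 2214 = 34·65 + 4 ≡ 4 (mod 65).
Check: f(4) = 59·4 + 33 = 269 = 4·65 + 9 ≡ 9 (mod 65).

4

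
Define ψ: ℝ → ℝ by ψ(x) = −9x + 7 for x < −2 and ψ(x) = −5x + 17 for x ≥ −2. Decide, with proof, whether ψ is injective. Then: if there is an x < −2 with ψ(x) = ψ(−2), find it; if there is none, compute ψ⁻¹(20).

Both pieces are strictly decreasing (slopes −9 and −5), so each is injective on its own interval.
The left piece maps (−∞, −2) onto (25, ∞); the right piece maps [−2, ∞) onto (−∞, 27].
These images overlap. In particular ψ(−2) = 27 (right piece), and solving −9x + 7 = 27 on the left piece gives x = −20/9 < −2.
So ψ(−20/9) = ψ(−2) with −20/9 ≠ −2, and ψ is not injective. This x = −20/9 is the requested value below −2.

-20/9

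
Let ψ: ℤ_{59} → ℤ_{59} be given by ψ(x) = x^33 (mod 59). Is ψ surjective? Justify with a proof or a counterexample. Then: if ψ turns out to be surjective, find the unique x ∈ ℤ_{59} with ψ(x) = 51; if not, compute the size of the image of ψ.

20

Since 59 is prime, the nonzero elements of ℤ_{59} form a cyclic group of order 58.
As gcd(33, 58) = 1, raising to the 33rd power is a bijection on this group: if x_1^33 ≡ x_2^33 then (x_1x_2^{−1})^33 = 1, and the only element of order dividing gcd(33, 58) = 1 is 1, so x_1 = x_2.
With ψ(0) = 0 this makes ψ injective on all of ℤ_{59}, hence bijective (finite equal-size domain and codomain). In particular ψ is surjective.
Since ψ is surjective, we find the preimage of 51. The inverse of x ↦ x^33 on (ℤ_{59})^× is x ↦ x^51, because 33·51 = 1683 = 29·58 + 1 ≡ 1 (mod 58) and x^{58} = 1 for x ≠ 0 (Fermat). So ψ⁻¹(51) = 51^51 mod 59.
Repeated squaring mod 59: 51^1 ≡ 51, 51^2 ≡ 51² = 2601 ≡ 5, 51^4 ≡ 5² = 25, 51^8 ≡ 25² = 625 ≡ 35, 51^16 ≡ 35² = 1225 ≡ 45, 51^32 ≡ 45² = 2025 ≡ 19. Since 51 = 32 + 16 + 2 + 1, 51^51 ≡ 19·45·5·51: 19·45 = 855 ≡ 29, then 29·5 = 145 ≡ 27, then 27·51 = 1377 ≡ 20. So 51^51 ≡ 20 (mod 59).
Hence ψ⁻¹(51) = 20.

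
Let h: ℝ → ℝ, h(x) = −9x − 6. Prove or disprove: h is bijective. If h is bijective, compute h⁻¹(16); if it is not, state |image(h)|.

-22/9

Suppose h(a) = h(b). Then −9a − 6 = −9b − 6, thus −9a = −9b, so a = b.
For any y ∈ ℝ, x = (y + 6)/(−9) satisfies h(x) = y.
Hence h is bijective.
Since h is bijective, we compute h⁻¹(16) = (16 + 6)/(−9) = −22/9.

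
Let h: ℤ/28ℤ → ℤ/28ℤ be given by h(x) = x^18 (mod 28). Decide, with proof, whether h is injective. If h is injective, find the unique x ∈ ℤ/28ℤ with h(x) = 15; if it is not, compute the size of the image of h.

h(1) = 1^18 = 1.
h(3): Repeated squaring mod 28: 3^1 ≡ 3, 3^2 ≡ 3² = 9, 3^4 ≡ 9² = 81 ≡ 25, 3^8 ≡ 25² = 625 ≡ 9, 3^16 ≡ 9² = 81 ≡ 25. Since 18 = 16 + 2, 3^18 ≡ 25·9: 25·9 = 225 ≡ 1. So 3^18 ≡ 1 (mod 28).
So h(1) = h(3) = 1 while 1 ≠ 3, therefore h is not injective.
Since h is not injective, we determine |image(h)|. Computing x^18 mod 28 for each x (by repeated squaring, reducing mod 28 at every step), the values h(0), h(1), …, h(27) are: 0, 1, 8, 1, 8, 1, 8, 21, 8, 1, 8, 1, 8, 1, 0, 1, 8, 1, 8, 1, 8, 21, 8, 1, 8, 1, 8, 1.
The distinct values are {0, 1, 8, 21}; there are 4 of them.

4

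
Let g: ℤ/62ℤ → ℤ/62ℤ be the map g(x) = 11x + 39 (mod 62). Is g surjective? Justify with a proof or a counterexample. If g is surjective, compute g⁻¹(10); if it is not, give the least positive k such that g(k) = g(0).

Recall that g is surjective if every y in the codomain equals g(x) for some x in the domain.
Since gcd(11, 62) = 1, 11 is invertible modulo 62. Euclid's algorithm: 62 = 5·11 + 7, 11 = 1·7 + 4, 7 = 1·4 + 3, 4 = 1·3 + 1; back-substituting gives 1 = 17·11 − 3·62, so 11⁻¹ ≡ 17 (mod 62).
For any y ∈ ℤ/62ℤ, x = 17(y − 39) mod 62 satisfies g(x) = 11·17(y − 39) + 39 ≡ y (since 11·17 ≡ 1 mod 62). So every y has a preimage.
Thus g is surjective.
Since g is surjective, we find g⁻¹(10): we need 11x ≡ 10 − 39 ≡ 33 (mod 62). Using 11⁻¹ = 17: x ≡ 17·33 = 561 = 9·62 + 3, so x = 3.
Check: g(3) = 11·3 + 39 = 72 = 1·62 + 10 ≡ 10 (mod 62).

3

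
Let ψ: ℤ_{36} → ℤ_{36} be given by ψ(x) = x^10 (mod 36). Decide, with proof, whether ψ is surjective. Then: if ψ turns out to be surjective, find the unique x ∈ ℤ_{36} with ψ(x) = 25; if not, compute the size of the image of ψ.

8

ψ(0) = 0^10 = 0.
ψ(6): Repeated squaring mod 36: 6^1 ≡ 6, 6^2 ≡ 6² = 36 ≡ 0, 6^4 ≡ 0² = 0, 6^8 ≡ 0² = 0. Since 10 = 8 + 2, 6^10 ≡ 0·0: 0·0 = 0. So 6^10 ≡ 0 (mod 36).
So ψ(0) = ψ(6) = 0 while 0 ≠ 6, so ψ is not injective.
A non-injective map from the 36-element set ℤ_{36} to itself takes at most 35 distinct values, so it cannot be surjective. Therefore ψ is not surjective.
Since ψ is not surjective, we determine |image(ψ)|. Computing x^10 mod 36 for each x (by repeated squaring, reducing mod 36 at every step), the values ψ(0), ψ(1), …, ψ(35) are: 0, 1, 16, 9, 4, 13, 0, 25, 28, 9, 28, 25, 0, 13, 4, 9, 16, 1, 0, 1, 16, 9, 4, 13, 0, 25, 28, 9, 28, 25, 0, 13, 4, 9, 16, 1.
The distinct values are {0, 1, 4, 9, 13, 16, 25, 28}; there are 8 of them.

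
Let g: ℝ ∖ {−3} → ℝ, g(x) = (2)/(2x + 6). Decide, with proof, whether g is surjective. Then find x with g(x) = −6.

If g(x) = 0, cross-multiplying gives 2(2) = 0(2x + 6), which simplifies to 4 = 0 — false.  So 0 has no preimage and g is not surjective.
Solving g(x) = −6: cross-multiplying gives 2 = −6(2x + 6), which rearranges to 12x = −38, so x = −19/6.

-19/6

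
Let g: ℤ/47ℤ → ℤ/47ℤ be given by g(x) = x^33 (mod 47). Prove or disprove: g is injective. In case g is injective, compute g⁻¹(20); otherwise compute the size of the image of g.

26

Since 47 is prime, the nonzero elements of ℤ/47ℤ form a cyclic group of order 46.
As gcd(33, 46) = 1, raising to the 33rd power is a bijection on this group: if a^33 ≡ b^33 then (ab^{−1})^33 = 1, and the only element of order dividing gcd(33, 46) = 1 is 1, so a = b.
With g(0) = 0 this makes g injective on all of ℤ/47ℤ, hence bijective (finite equal-size domain and codomain). In particular g is injective.
Since g is injective, we find the preimage of 20. The inverse of x ↦ x^33 on (ℤ/47ℤ)^× is x ↦ x^7, because 33·7 = 231 = 5·46 + 1 ≡ 1 (mod 46) and x^{46} = 1 for x ≠ 0 (Fermat). So g⁻¹(20) = 20^7 mod 47.
Repeated squaring mod 47: 20^1 ≡ 20, 20^2 ≡ 20² = 400 ≡ 24, 20^4 ≡ 24² = 576 ≡ 12. Since 7 = 4 + 2 + 1, 20^7 ≡ 12·24·20: 12·24 = 288 ≡ 6, then 6·20 = 120 ≡ 26. So 20^7 ≡ 26 (mod 47).
Hence g⁻¹(20) = 26.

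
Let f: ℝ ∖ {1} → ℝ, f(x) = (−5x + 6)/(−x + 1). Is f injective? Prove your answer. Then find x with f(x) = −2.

8/7

Suppose f(x_1) = f(x_2). Cross-multiplying: (−5x_1 + 6)(−x_2 + 1) = (−5x_2 + 6)(−x_1 + 1).
Expanding both sides and cancelling the symmetric terms leaves 1·(x_1 − x_2) = 0. Since 1 ≠ 0, x_1 = x_2. Hence f is injective.
Solving f(x) = −2: cross-multiplying gives −5x + 6 = −2(−x + 1), which rearranges to −7x = −8, so x = 8/7.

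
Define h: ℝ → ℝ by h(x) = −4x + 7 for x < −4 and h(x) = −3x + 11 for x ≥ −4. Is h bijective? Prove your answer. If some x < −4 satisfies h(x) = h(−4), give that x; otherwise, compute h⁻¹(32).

Both pieces are strictly decreasing (slopes −4 and −3), so each is injective on its own interval.
The left piece maps (−∞, −4) onto (23, ∞); the right piece maps [−4, ∞) onto (−∞, 23].
Since 23 = 23, the images partition ℝ: h is injective and surjective, hence bijective.
Because the two images are disjoint, no x < −4 has h(x) = h(−4), so we compute h⁻¹(32): 32 lies in (23, ∞), so solve −4x + 7 = 32: x = (32 − 7)/(−4) = −25/4.

-25/4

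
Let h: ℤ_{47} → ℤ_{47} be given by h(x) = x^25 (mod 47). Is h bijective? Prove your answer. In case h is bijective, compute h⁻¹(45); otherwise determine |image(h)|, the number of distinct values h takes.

40

Since 47 is prime, the nonzero elements of ℤ_{47} form a cyclic group of order 46.
As gcd(25, 46) = 1, raising to the 25th power is a bijection on this group: if u^25 ≡ v^25 then (uv^{−1})^25 = 1, and the only element of order dividing gcd(25, 46) = 1 is 1, so u = v.
With h(0) = 0 this makes h injective on all of ℤ_{47}, hence bijective (finite equal-size domain and codomain). In particular h is bijective.
Since h is bijective, we find the preimage of 45. The inverse of x ↦ x^25 on (ℤ_{47})^× is x ↦ x^35, because 25·35 = 875 = 19·46 + 1 ≡ 1 (mod 46) and x^{46} = 1 for x ≠ 0 (Fermat). So h⁻¹(45) = 45^35 mod 47.
Repeated squaring mod 47: 45^1 ≡ 45, 45^2 ≡ 45² = 2025 ≡ 4, 45^4 ≡ 4² = 16, 45^8 ≡ 16² = 256 ≡ 21, 45^16 ≡ 21² = 441 ≡ 18, 45^32 ≡ 18² = 324 ≡ 42. Since 35 = 32 + 2 + 1, 45^35 ≡ 42·4·45: 42·4 = 168 ≡ 27, then 27·45 = 1215 ≡ 40. So 45^35 ≡ 40 (mod 47).
Hence h⁻¹(45) = 40.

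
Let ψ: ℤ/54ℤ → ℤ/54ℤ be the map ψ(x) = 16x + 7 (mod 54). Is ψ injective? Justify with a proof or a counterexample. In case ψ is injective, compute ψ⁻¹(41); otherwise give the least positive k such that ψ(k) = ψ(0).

27

We have gcd(16, 54) = 2 > 1. Taking a = 0 and b = 27: ψ(0) = 7 and ψ(27) = 16·27 + 7 = 439 ≡ 7 (mod 54).
So ψ(0) = ψ(27) while 0 ≠ 27, therefore ψ is not injective.
Since ψ is not injective, we find the least positive k with ψ(k) = ψ(0): this means 16k ≡ 0 (mod 54), i.e. 54 ∣ 16k. Since gcd(16, 54) = 2, dividing through by 2 this holds exactly when 27 ∣ 8k, and as gcd(8, 27) = 1, exactly when 27 ∣ k.
The smallest positive such k is 27.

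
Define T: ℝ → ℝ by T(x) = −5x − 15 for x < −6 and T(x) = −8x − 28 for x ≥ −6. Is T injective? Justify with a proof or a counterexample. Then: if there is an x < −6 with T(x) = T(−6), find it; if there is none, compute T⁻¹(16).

Both pieces are strictly decreasing (slopes −5 and −8), so each is injective on its own interval.
The left piece maps (−∞, −6) onto (15, ∞); the right piece maps [−6, ∞) onto (−∞, 20].
These images overlap. In particular T(−6) = 20 (right piece), and solving −5x − 15 = 20 on the left piece gives x = −7 < −6.
So T(−7) = T(−6) with −7 ≠ −6, and T is not injective. This x = −7 is the requested value below −6.

-7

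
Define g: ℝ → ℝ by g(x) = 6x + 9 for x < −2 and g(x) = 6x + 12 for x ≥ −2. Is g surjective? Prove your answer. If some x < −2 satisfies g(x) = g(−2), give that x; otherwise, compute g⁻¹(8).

Both pieces are strictly increasing (slopes 6 and 6), so each is injective on its own interval.
The left piece maps (−∞, −2) onto (−∞, −3); the right piece maps [−2, ∞) onto [0, ∞).
The union (−∞, −3) ∪ [0, ∞) omits the interval between −3 and 0; in particular −3 has no preimage. So g is not surjective.
Because the two images are disjoint, no x < −2 has g(x) = g(−2), so we compute g⁻¹(8): 8 lies in [0, ∞), so solve 6x + 12 = 8: x = (8 − 12)/6 = −2/3.

-2/3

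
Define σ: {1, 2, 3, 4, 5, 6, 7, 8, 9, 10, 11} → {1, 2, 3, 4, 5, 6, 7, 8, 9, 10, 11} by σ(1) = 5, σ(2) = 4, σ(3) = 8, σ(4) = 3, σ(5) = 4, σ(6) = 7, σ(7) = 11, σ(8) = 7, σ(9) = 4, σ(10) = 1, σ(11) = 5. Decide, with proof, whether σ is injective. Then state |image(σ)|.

σ(2) = 4 = σ(5) with 2 ≠ 5, so σ is not injective.
The image of σ is {1, 3, 4, 5, 7, 8, 11}, which has 7 elements.

7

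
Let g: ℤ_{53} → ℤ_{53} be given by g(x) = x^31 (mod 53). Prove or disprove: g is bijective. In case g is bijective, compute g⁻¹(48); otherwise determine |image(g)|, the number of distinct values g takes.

Since 53 is prime, the nonzero elements of ℤ_{53} form a cyclic group of order 52.
As gcd(31, 52) = 1, raising to the 31st power is a bijection on this group: if x_1^31 ≡ x_2^31 then (x_1x_2^{−1})^31 = 1, and the only element of order dividing gcd(31, 52) = 1 is 1, so x_1 = x_2.
With g(0) = 0 this makes g injective on all of ℤ_{53}, hence bijective (finite equal-size domain and codomain). In particular g is bijective.
Since g is bijective, we find the preimage of 48. The inverse of x ↦ x^31 on (ℤ_{53})^× is x ↦ x^47, because 31·47 = 1457 = 28·52 + 1 ≡ 1 (mod 52) and x^{52} = 1 for x ≠ 0 (Fermat). So g⁻¹(48) = 48^47 mod 53.
Repeated squaring mod 53: 48^1 ≡ 48, 48^2 ≡ 48² = 2304 ≡ 25, 48^4 ≡ 25² = 625 ≡ 42, 48^8 ≡ 42² = 1764 ≡ 15, 48^16 ≡ 15² = 225 ≡ 13, 48^32 ≡ 13² = 169 ≡ 10. Since 47 = 32 + 8 + 4 + 2 + 1, 48^47 ≡ 10·15·42·25·48: 10·15 = 150 ≡ 44, then 44·42 = 1848 ≡ 46, then 46·25 = 1150 ≡ 37, then 37·48 = 1776 ≡ 27. So 48^47 ≡ 27 (mod 53).
Hence g⁻¹(48) = 27.

27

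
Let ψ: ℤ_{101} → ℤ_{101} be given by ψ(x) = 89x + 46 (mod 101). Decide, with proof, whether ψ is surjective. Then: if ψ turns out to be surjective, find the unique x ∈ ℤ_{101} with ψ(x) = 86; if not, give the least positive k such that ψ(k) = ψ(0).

Since gcd(89, 101) = 1, 89 is invertible modulo 101. Euclid's algorithm: 101 = 1·89 + 12, 89 = 7·12 + 5, 12 = 2·5 + 2, 5 = 2·2 + 1; back-substituting gives 1 = 42·89 − 37·101, so 89⁻¹ ≡ 42 (mod 101).
Then y ↦ 42(y − 46) is a two-sided inverse to ψ, so every y ∈ ℤ_{101} has a preimage.
Therefore ψ is surjective.
Since ψ is surjective, we find ψ⁻¹(86): we need 89x ≡ 86 − 46 ≡ 40 (mod 101). Using 89⁻¹ = 42: x ≡ 42·40 = 1680 = 16·101 + 64, so x = 64.
Check: ψ(64) = 89·64 + 46 = 5742 = 56·101 + 86 ≡ 86 (mod 101).

64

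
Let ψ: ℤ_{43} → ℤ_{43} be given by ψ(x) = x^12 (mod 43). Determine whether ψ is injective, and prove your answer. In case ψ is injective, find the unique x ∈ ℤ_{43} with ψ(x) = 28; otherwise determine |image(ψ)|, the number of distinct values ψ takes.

8

ψ(1) = 1^12 = 1.
ψ(6): Repeated squaring mod 43: 6^1 ≡ 6, 6^2 ≡ 6² = 36, 6^4 ≡ 36² = 1296 ≡ 6, 6^8 ≡ 6² = 36. Since 12 = 8 + 4, 6^12 ≡ 36·6: 36·6 = 216 ≡ 1. So 6^12 ≡ 1 (mod 43).
So ψ(1) = ψ(6) = 1 while 1 ≠ 6, so ψ is not injective.
Since ψ is not injective, we determine |image(ψ)|. Computing x^12 mod 43 for each x (by repeated squaring, reducing mod 43 at every step), the values ψ(0), ψ(1), …, ψ(42) are: 0, 1, 11, 4, 35, 41, 1, 1, 41, 16, 21, 16, 11, 41, 11, 35, 21, 21, 4, 35, 16, 4, 4, 16, 35, 4, 21, 21, 35, 11, 41, 11, 16, 21, 16, 41, 1, 1, 41, 35, 4, 11, 1.
The distinct values are {0, 1, 4, 11, 16, 21, 35, 41}; there are 8 of them.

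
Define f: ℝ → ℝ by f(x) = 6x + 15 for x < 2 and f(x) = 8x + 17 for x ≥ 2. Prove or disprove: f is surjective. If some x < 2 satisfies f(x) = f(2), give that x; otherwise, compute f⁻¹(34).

17/8

Both pieces are strictly increasing (slopes 6 and 8), so each is injective on its own interval.
The left piece maps (−∞, 2) onto (−∞, 27); the right piece maps [2, ∞) onto [33, ∞).
The union (−∞, 27) ∪ [33, ∞) omits the interval between 27 and 33; in particular 27 has no preimage. So f is not surjective.
Because the two images are disjoint, no x < 2 has f(x) = f(2), so we compute f⁻¹(34): 34 lies in [33, ∞), so solve 8x + 17 = 34: x = (34 − 17)/8 = 17/8.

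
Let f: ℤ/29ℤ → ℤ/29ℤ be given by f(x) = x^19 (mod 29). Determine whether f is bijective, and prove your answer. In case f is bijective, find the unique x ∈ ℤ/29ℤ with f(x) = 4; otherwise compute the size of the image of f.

Since 29 is prime, the nonzero elements of ℤ/29ℤ form a cyclic group of order 28.
As gcd(19, 28) = 1, raising to the 19th power is a bijection on this group: if x_1^19 ≡ x_2^19 then (x_1x_2^{−1})^19 = 1, and the only element of order dividing gcd(19, 28) = 1 is 1, so x_1 = x_2.
With f(0) = 0 this makes f injective on all of ℤ/29ℤ, hence bijective (finite equal-size domain and codomain). In particular f is bijective.
Since f is bijective, we find the preimage of 4. The inverse of x ↦ x^19 on (ℤ/29ℤ)^× is x ↦ x^3, because 19·3 = 57 = 2·28 + 1 ≡ 1 (mod 28) and x^{28} = 1 for x ≠ 0 (Fermat). So f⁻¹(4) = 4^3 mod 29.
Repeated squaring mod 29: 4^1 ≡ 4, 4^2 ≡ 4² = 16. Since 3 = 2 + 1, 4^3 ≡ 16·4: 16·4 = 64 ≡ 6. So 4^3 ≡ 6 (mod 29).
Hence f⁻¹(4) = 6.

6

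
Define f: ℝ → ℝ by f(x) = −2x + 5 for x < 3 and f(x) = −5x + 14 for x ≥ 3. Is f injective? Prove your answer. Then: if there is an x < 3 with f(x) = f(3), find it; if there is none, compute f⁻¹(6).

-1/2

Both pieces are strictly decreasing (slopes −2 and −5), so each is injective on its own interval.
The left piece maps (−∞, 3) onto (−1, ∞); the right piece maps [3, ∞) onto (−∞, −1].
These images are disjoint, so no value is attained by both pieces. Therefore f is injective.
Because the two images are disjoint, no x < 3 has f(x) = f(3), so we compute f⁻¹(6): 6 lies in (−1, ∞), so solve −2x + 5 = 6: x = (6 − 5)/(−2) = −1/2.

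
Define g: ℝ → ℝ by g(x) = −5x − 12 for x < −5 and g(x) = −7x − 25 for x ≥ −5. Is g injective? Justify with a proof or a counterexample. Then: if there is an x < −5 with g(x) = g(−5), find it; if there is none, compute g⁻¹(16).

-28/5

Both pieces are strictly decreasing (slopes −5 and −7), so each is injective on its own interval.
The left piece maps (−∞, −5) onto (13, ∞); the right piece maps [−5, ∞) onto (−∞, 10].
These images are disjoint, so no value is attained by both pieces. Hence g is injective.
Because the two images are disjoint, no x < −5 has g(x) = g(−5), so we compute g⁻¹(16): 16 lies in (13, ∞), so solve −5x − 12 = 16: x = (16 + 12)/(−5) = −28/5.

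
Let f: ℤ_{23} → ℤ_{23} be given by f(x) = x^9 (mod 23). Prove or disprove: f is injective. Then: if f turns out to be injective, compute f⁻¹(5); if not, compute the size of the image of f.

20

Since 23 is prime, the nonzero elements of ℤ_{23} form a cyclic group of order 22.
As gcd(9, 22) = 1, raising to the 9th power is a bijection on this group: if a^9 ≡ b^9 then (ab^{−1})^9 = 1, and the only element of order dividing gcd(9, 22) = 1 is 1, so a = b.
With f(0) = 0 this makes f injective on all of ℤ_{23}, hence bijective (finite equal-size domain and codomain). In particular f is injective.
Since f is injective, we find the preimage of 5. The inverse of x ↦ x^9 on (ℤ_{23})^× is x ↦ x^5, because 9·5 = 45 = 2·22 + 1 ≡ 1 (mod 22) and x^{22} = 1 for x ≠ 0 (Fermat). So f⁻¹(5) = 5^5 mod 23.
Repeated squaring mod 23: 5^1 ≡ 5, 5^2 ≡ 5² = 25 ≡ 2, 5^4 ≡ 2² = 4. Since 5 = 4 + 1, 5^5 ≡ 4·5: 4·5 = 20. So 5^5 ≡ 20 (mod 23).
Hence f⁻¹(5) = 20.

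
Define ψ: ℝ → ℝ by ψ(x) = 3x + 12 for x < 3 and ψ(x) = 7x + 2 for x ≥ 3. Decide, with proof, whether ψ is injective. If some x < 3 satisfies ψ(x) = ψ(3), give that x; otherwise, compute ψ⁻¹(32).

30/7

Both pieces are strictly increasing (slopes 3 and 7), so each is injective on its own interval.
The left piece maps (−∞, 3) onto (−∞, 21); the right piece maps [3, ∞) onto [23, ∞).
These images are disjoint, so no value is attained by both pieces. So ψ is injective.
Because the two images are disjoint, no x < 3 has ψ(x) = ψ(3), so we compute ψ⁻¹(32): 32 lies in [23, ∞), so solve 7x + 2 = 32: x = (32 − 2)/7 = 30/7.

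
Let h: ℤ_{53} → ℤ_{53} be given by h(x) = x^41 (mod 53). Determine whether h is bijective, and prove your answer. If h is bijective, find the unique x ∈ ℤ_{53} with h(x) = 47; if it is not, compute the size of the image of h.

10

Since 53 is prime, the nonzero elements of ℤ_{53} form a cyclic group of order 52.
As gcd(41, 52) = 1, raising to the 41st power is a bijection on this group: if a^41 ≡ b^41 then (ab^{−1})^41 = 1, and the only element of order dividing gcd(41, 52) = 1 is 1, so a = b.
With h(0) = 0 this makes h injective on all of ℤ_{53}, hence bijective (finite equal-size domain and codomain). In particular h is bijective.
Since h is bijective, we find the preimage of 47. The inverse of x ↦ x^41 on (ℤ_{53})^× is x ↦ x^33, because 41·33 = 1353 = 26·52 + 1 ≡ 1 (mod 52) and x^{52} = 1 for x ≠ 0 (Fermat). So h⁻¹(47) = 47^33 mod 53.
Repeated squaring mod 53: 47^1 ≡ 47, 47^2 ≡ 47² = 2209 ≡ 36, 47^4 ≡ 36² = 1296 ≡ 24, 47^8 ≡ 24² = 576 ≡ 46, 47^16 ≡ 46² = 2116 ≡ 49, 47^32 ≡ 49² = 2401 ≡ 16. Since 33 = 32 + 1, 47^33 ≡ 16·47: 16·47 = 752 ≡ 10. So 47^33 ≡ 10 (mod 53).
Hence h⁻¹(47) = 10.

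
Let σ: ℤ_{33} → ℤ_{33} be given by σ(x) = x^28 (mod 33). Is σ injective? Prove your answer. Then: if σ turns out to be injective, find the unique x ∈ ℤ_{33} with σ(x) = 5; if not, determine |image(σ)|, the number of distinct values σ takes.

12

σ(4): Repeated squaring mod 33: 4^1 ≡ 4, 4^2 ≡ 4² = 16, 4^4 ≡ 16² = 256 ≡ 25, 4^8 ≡ 25² = 625 ≡ 31, 4^16 ≡ 31² = 961 ≡ 4. Since 28 = 16 + 8 + 4, 4^28 ≡ 4·31·25: 4·31 = 124 ≡ 25, then 25·25 = 625 ≡ 31. So 4^28 ≡ 31 (mod 33).
σ(7): Repeated squaring mod 33: 7^1 ≡ 7, 7^2 ≡ 7² = 49 ≡ 16, 7^4 ≡ 16² = 256 ≡ 25, 7^8 ≡ 25² = 625 ≡ 31, 7^16 ≡ 31² = 961 ≡ 4. Since 28 = 16 + 8 + 4, 7^28 ≡ 4·31·25: 4·31 = 124 ≡ 25, then 25·25 = 625 ≡ 31. So 7^28 ≡ 31 (mod 33).
So σ(4) = σ(7) = 31 while 4 ≠ 7, hence σ is not injective.
Since σ is not injective, we determine |image(σ)|. Computing x^28 mod 33 for each x (by repeated squaring, reducing mod 33 at every step), the values σ(0), σ(1), …, σ(32) are: 0, 1, 25, 27, 31, 4, 15, 31, 16, 3, 1, 22, 12, 25, 16, 9, 4, 4, 9, 16, 25, 12, 22, 1, 3, 16, 31, 15, 4, 31, 27, 25, 1.
The distinct values are {0, 1, 3, 4, 9, 12, 15, 16, 22, 25, 27, 31}; there are 12 of them.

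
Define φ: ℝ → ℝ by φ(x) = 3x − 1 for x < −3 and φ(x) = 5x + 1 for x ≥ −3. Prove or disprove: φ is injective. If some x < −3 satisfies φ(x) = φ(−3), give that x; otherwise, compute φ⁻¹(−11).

-13/3

Both pieces are strictly increasing (slopes 3 and 5), so each is injective on its own interval.
The left piece maps (−∞, −3) onto (−∞, −10); the right piece maps [−3, ∞) onto [−14, ∞).
These images overlap. In particular φ(−3) = −14 (right piece), and solving 3x − 1 = −14 on the left piece gives x = −13/3 < −3.
So φ(−13/3) = φ(−3) with −13/3 ≠ −3, and φ is not injective. This x = −13/3 is the requested value below −3.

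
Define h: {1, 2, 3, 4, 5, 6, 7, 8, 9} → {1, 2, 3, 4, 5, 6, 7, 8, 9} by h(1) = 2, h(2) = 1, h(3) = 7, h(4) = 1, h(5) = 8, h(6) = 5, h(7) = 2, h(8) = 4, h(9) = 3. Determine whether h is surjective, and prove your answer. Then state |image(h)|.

7

No element maps to 6, so h is not surjective.
The image of h is {1, 2, 3, 4, 5, 7, 8}, which has 7 elements.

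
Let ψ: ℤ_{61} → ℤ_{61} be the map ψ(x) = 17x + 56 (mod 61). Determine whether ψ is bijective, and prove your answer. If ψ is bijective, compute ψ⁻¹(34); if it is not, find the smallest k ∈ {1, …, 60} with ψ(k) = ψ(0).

By definition, ψ is injective when ψ(s) = ψ(t) forces s = t.
If ψ(s) = ψ(t), then 17s ≡ 17t (mod 61). Because gcd(17, 61) = 1, we may cancel 17 to get s ≡ t (mod 61).
We now compute 17⁻¹ mod 61 explicitly. Euclid's algorithm: 61 = 3·17 + 10, 17 = 1·10 + 7, 10 = 1·7 + 3, 7 = 2·3 + 1; back-substituting gives 1 = 18·17 − 5·61, so 17⁻¹ ≡ 18 (mod 61).
Then y ↦ 18(y − 56) is a two-sided inverse to ψ, so every y ∈ ℤ_{61} has a preimage.
Hence ψ is bijective.
Since ψ is bijective, we compute ψ⁻¹(34): solve 17x + 56 ≡ 34 (mod 61), i.e. 17x ≡ 39 (mod 61).
Multiplying by 17⁻¹ = 18 gives x ≡ 18·39 = 702 = 11·61 + 31 ≡ 31 (mod 61).
Check: ψ(31) = 17·31 + 56 = 583 = 9·61 + 34 ≡ 34 (mod 61).

31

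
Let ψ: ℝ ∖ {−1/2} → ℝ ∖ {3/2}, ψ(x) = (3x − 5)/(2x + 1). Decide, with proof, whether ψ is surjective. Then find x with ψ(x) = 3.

-8/3

For any y ≠ 3/2, solving y(2x + 1) = 3x − 5 for x gives a well-defined x ≠ −1/2. So ψ is surjective.
Solving ψ(x) = 3: cross-multiplying gives 3x − 5 = 3(2x + 1), which rearranges to −3x = 8, so x = −8/3.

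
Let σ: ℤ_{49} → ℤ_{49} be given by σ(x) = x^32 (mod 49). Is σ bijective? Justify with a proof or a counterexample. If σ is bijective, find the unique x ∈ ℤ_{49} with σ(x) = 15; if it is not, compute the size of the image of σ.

22

σ(0) = 0^32 = 0.
σ(7): Repeated squaring mod 49: 7^1 ≡ 7, 7^2 ≡ 7² = 49 ≡ 0, 7^4 ≡ 0² = 0, 7^8 ≡ 0² = 0, 7^16 ≡ 0² = 0, 7^32 ≡ 0² = 0. So 7^32 ≡ 0 (mod 49).
So σ(0) = σ(7) = 0 while 0 ≠ 7, so σ is not injective, hence not bijective.
Since σ is not bijective, we determine |image(σ)|. Computing x^32 mod 49 for each x (by repeated squaring, reducing mod 49 at every step), the values σ(0), σ(1), …, σ(48) are: 0, 1, 39, 37, 2, 32, 22, 0, 29, 46, 23, 16, 25, 43, 0, 8, 4, 9, 30, 18, 15, 0, 36, 11, 44, 44, 11, 36, 0, 15, 18, 30, 9, 4, 8, 0, 43, 25, 16, 23, 46, 29, 0, 22, 32, 2, 37, 39, 1.
The distinct values are {0, 1, 2, 4, 8, 9, 11, 15, 16, 18, 22, 23, 25, 29, 30, 32, 36, 37, 39, 43, 44, 46}; there are 22 of them.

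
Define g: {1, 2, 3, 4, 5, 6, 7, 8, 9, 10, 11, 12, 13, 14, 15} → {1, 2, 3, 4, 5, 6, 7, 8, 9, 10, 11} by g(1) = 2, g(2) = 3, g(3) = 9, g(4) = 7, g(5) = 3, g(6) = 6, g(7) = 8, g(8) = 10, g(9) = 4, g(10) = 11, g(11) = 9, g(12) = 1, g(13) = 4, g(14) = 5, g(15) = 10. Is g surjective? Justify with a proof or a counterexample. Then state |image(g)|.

Every element of the codomain has a preimage: 1 = g(12), 2 = g(1), 3 = g(2), 4 = g(9), 5 = g(14), 6 = g(6), 7 = g(4), 8 = g(7), 9 = g(3), 10 = g(8), 11 = g(10).
Hence g is surjective.
The image of g is {1, 2, 3, 4, 5, 6, 7, 8, 9, 10, 11}, which has 11 elements.

11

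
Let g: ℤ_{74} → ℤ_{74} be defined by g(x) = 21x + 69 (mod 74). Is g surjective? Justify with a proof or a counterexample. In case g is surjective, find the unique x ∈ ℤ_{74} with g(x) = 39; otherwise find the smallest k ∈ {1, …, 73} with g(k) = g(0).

Since gcd(21, 74) = 1, 21 is invertible modulo 74. Euclid's algorithm: 74 = 3·21 + 11, 21 = 1·11 + 10, 11 = 1·10 + 1; back-substituting gives 1 = 67·21 − 19·74, so 21⁻¹ ≡ 67 (mod 74).
Then y ↦ 67(y − 69) is a two-sided inverse to g, so every y ∈ ℤ_{74} has a preimage.
Thus g is surjective.
Since g is surjective, we compute g⁻¹(39): solve 21x + 69 ≡ 39 (mod 74), i.e. 21x ≡ 44 (mod 74).
Multiplying by 21⁻¹ = 67 gives x ≡ 67·44 = 2948 = 39·74 + 62 ≡ 62 (mod 74).
Check: g(62) = 21·62 + 69 = 1371 = 18·74 + 39 ≡ 39 (mod 74).

62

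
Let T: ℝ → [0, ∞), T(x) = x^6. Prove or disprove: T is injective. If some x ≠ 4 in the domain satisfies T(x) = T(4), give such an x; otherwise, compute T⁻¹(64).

-4

T(4) = 4096 = (−4)^6 = T(−4) (since 6 is even), with 4 ≠ −4. So T is not injective.
For the follow-up, such an x exists: taking x = −4 ∈ ℝ gives T(−4) = 4096 = T(4) with −4 ≠ 4.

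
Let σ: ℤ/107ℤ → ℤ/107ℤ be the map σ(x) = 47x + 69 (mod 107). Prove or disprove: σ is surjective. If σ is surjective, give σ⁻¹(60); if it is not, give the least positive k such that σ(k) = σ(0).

Since gcd(47, 107) = 1, 47 is invertible modulo 107. Euclid's algorithm: 107 = 2·47 + 13, 47 = 3·13 + 8, 13 = 1·8 + 5, 8 = 1·5 + 3, 5 = 1·3 + 2, 3 = 1·2 + 1; back-substituting gives 1 = 41·47 − 18·107, so 47⁻¹ ≡ 41 (mod 107).
Then y ↦ 41(y − 69) is a two-sided inverse to σ, so every y ∈ ℤ/107ℤ has a preimage.
Therefore σ is surjective.
Since σ is surjective, we compute σ⁻¹(60): solve 47x + 69 ≡ 60 (mod 107), i.e. 47x ≡ 98 (mod 107).
Multiplying by 47⁻¹ = 41 gives x ≡ 41·98 = 4018 = 37·107 + 59 ≡ 59 (mod 107).
Check: σ(59) = 47·59 + 69 = 2842 = 26·107 + 60 ≡ 60 (mod 107).

59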